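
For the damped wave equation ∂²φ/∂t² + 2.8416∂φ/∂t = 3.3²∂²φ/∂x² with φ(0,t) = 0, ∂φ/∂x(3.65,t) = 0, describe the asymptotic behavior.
φ → 0. Damping (γ=2.8416) dissipates energy; oscillations decay exponentially.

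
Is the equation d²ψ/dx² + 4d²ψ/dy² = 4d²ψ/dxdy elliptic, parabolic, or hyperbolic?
Rewriting in standard form: d²ψ/dx² - 4d²ψ/dxdy + 4d²ψ/dy² = 0. Computing B² - 4AC with A = 1, B = -4, C = 4: discriminant = 0 (zero). Answer: parabolic.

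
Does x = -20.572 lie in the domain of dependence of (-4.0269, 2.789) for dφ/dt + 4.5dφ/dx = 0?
No. Only data at x = -16.5774 affects (-4.0269, 2.789). Advection has one-way propagation along characteristics.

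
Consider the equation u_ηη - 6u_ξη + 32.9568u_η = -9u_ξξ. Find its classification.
Rewriting in standard form: 9u_ξξ - 6u_ξη + u_ηη + 32.9568u_η = 0. Parabolic. (A = 9, B = -6, C = 1 gives B² - 4AC = 0.)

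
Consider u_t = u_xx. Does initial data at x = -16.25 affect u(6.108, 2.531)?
Yes, for any finite x. The heat equation has infinite propagation speed, so all initial data affects all points at any t > 0.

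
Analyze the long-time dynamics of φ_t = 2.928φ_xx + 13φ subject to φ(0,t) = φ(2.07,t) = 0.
Long-time behavior: φ grows unboundedly. Reaction dominates diffusion (r=13 > κπ²/L²≈6.74); solution grows exponentially.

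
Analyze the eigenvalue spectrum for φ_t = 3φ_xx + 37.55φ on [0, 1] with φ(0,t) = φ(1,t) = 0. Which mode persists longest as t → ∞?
Eigenvalues: λₙ = 3n²π²/1² - 37.55.
First three modes:
  n=1: λ₁ = 3π² - 37.55 ≈ -7.941
  n=2: λ₂ = 12π² - 37.55 ≈ 80.885
  n=3: λ₃ = 27π² - 37.55 ≈ 228.929
Since 3π² ≈ 29.609 < 37.55, λ₁ < 0.
The n=1 mode grows fastest (−λₙ is largest for n=1) → dominates.
Asymptotic: φ ~ c₁ sin(πx/1) e^{7.941t} (exponential growth at rate −λ₁ ≈ 7.941).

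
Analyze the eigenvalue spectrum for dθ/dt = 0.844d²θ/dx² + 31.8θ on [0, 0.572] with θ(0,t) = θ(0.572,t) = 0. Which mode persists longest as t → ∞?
Eigenvalues: λₙ = 0.844n²π²/0.572² - 31.8.
First three modes:
  n=1: λ₁ = 0.844π²/0.572² - 31.8 ≈ -6.34
  n=2: λ₂ = 3.376π²/0.572² - 31.8 ≈ 70.038
  n=3: λ₃ = 7.596π²/0.572² - 31.8 ≈ 197.336
Since 0.844π²/0.572² ≈ 25.46 < 31.8, λ₁ < 0.
The n=1 mode grows fastest (−λₙ is largest for n=1) → dominates.
Asymptotic: θ ~ c₁ sin(πx/0.572) e^{6.34t} (exponential growth at rate −λ₁ ≈ 6.34).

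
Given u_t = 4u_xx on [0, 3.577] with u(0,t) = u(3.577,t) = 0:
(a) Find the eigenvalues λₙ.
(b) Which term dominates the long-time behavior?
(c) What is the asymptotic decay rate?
Eigenvalues: λₙ = 4n²π²/3.577².
First three modes:
  n=1: λ₁ = 4π²/3.577² ≈ 3.085
  n=2: λ₂ = 16π²/3.577² ≈ 12.342 (4× faster decay)
  n=3: λ₃ = 36π²/3.577² ≈ 27.769 (9× faster decay)
As t → ∞, higher modes decay exponentially faster. The n=1 mode dominates: u ~ c₁ sin(πx/3.577) e^{-λ₁t}.
Decay rate: λ₁ = 4π²/3.577² ≈ 3.085.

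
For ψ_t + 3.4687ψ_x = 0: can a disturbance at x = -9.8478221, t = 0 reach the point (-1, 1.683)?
No. Only data at x = -6.8378221 affects (-1, 1.683). Advection has one-way propagation along characteristics.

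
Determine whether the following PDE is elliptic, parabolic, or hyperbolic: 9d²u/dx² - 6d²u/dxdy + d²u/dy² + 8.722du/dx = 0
Coefficients: A = 9, B = -6, C = 1. B² - 4AC = 0, which is zero, so the equation is parabolic.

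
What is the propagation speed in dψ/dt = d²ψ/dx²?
Infinite. The heat equation is parabolic, not hyperbolic, so disturbances propagate instantly.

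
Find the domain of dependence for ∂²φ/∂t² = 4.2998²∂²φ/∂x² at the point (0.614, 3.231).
Domain of dependence: [-13.2786538, 14.5066538]. Signals travel at speed 4.2998, so data within |x - 0.614| ≤ 4.2998·3.231 = 13.8926538 can reach the point.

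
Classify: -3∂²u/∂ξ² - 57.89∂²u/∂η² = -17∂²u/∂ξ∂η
Rewriting in standard form: -3∂²u/∂ξ² + 17∂²u/∂ξ∂η - 57.89∂²u/∂η² = 0. Elliptic (discriminant = -405.68).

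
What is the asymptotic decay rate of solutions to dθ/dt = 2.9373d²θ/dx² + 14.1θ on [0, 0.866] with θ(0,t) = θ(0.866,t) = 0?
Eigenvalues: λₙ = 2.9373n²π²/0.866² - 14.1.
First three modes:
  n=1: λ₁ = 2.9373π²/0.866² - 14.1 ≈ 24.556
  n=2: λ₂ = 11.7492π²/0.866² - 14.1 ≈ 140.522
  n=3: λ₃ = 26.4357π²/0.866² - 14.1 ≈ 333.8
Since 2.9373π²/0.866² ≈ 38.656 > 14.1, all λₙ > 0.
The n=1 mode decays slowest → dominates as t → ∞.
Asymptotic: θ ~ c₁ sin(πx/0.866) e^{-λ₁t} with decay rate λ₁ ≈ 24.556.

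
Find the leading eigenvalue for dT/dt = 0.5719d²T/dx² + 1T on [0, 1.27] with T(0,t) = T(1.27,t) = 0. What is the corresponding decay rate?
Eigenvalues: λₙ = 0.5719n²π²/1.27² - 1.
First three modes:
  n=1: λ₁ = 0.5719π²/1.27² - 1 ≈ 2.5
  n=2: λ₂ = 2.2876π²/1.27² - 1 ≈ 12.998
  n=3: λ₃ = 5.1471π²/1.27² - 1 ≈ 30.496
Since 0.5719π²/1.27² ≈ 3.5 > 1, all λₙ > 0.
The n=1 mode decays slowest → dominates as t → ∞.
Asymptotic: T ~ c₁ sin(πx/1.27) e^{-λ₁t} with decay rate λ₁ ≈ 2.5.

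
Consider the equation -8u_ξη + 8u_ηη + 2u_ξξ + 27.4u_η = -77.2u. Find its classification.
Rewriting in standard form: 2u_ξξ - 8u_ξη + 8u_ηη + 27.4u_η + 77.2u = 0. Parabolic. (A = 2, B = -8, C = 8 gives B² - 4AC = 0.)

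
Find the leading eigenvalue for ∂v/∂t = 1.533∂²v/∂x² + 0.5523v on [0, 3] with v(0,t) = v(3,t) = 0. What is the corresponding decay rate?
Eigenvalues: λₙ = 1.533n²π²/3² - 0.5523.
First three modes:
  n=1: λ₁ = 1.533π²/3² - 0.5523 ≈ 1.129
  n=2: λ₂ = 6.132π²/3² - 0.5523 ≈ 6.172
  n=3: λ₃ = 13.797π²/3² - 0.5523 ≈ 14.578
Since 1.533π²/3² ≈ 1.681 > 0.5523, all λₙ > 0.
The n=1 mode decays slowest → dominates as t → ∞.
Asymptotic: v ~ c₁ sin(πx/3) e^{-λ₁t} with decay rate λ₁ ≈ 1.129.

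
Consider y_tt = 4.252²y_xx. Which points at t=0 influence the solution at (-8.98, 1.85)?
Domain of dependence: [-16.8462, -1.1138]. Signals travel at speed 4.252, so data within |x - -8.98| ≤ 4.252·1.85 = 7.8662 can reach the point.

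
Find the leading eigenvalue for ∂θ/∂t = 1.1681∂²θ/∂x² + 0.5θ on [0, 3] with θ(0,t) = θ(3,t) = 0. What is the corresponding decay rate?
Eigenvalues: λₙ = 1.1681n²π²/3² - 0.5.
First three modes:
  n=1: λ₁ = 1.1681π²/3² - 0.5 ≈ 0.781
  n=2: λ₂ = 4.6724π²/3² - 0.5 ≈ 4.624
  n=3: λ₃ = 10.5129π²/3² - 0.5 ≈ 11.029
Since 1.1681π²/3² ≈ 1.281 > 0.5, all λₙ > 0.
The n=1 mode decays slowest → dominates as t → ∞.
Asymptotic: θ ~ c₁ sin(πx/3) e^{-λ₁t} with decay rate λ₁ ≈ 0.781.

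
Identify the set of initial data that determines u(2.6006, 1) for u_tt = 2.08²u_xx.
Domain of dependence: [0.5206, 4.6806]. Signals travel at speed 2.08, so data within |x - 2.6006| ≤ 2.08·1 = 2.08 can reach the point.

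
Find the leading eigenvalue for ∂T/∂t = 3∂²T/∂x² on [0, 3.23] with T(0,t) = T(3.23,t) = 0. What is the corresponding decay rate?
Eigenvalues: λₙ = 3n²π²/3.23².
First three modes:
  n=1: λ₁ = 3π²/3.23² ≈ 2.838
  n=2: λ₂ = 12π²/3.23² ≈ 11.352 (4× faster decay)
  n=3: λ₃ = 27π²/3.23² ≈ 25.542 (9× faster decay)
As t → ∞, higher modes decay exponentially faster. The n=1 mode dominates: T ~ c₁ sin(πx/3.23) e^{-λ₁t}.
Decay rate: λ₁ = 3π²/3.23² ≈ 2.838.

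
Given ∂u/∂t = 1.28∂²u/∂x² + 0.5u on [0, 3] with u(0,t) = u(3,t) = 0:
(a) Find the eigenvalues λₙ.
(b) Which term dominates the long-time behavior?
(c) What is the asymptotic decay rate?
Eigenvalues: λₙ = 1.28n²π²/3² - 0.5.
First three modes:
  n=1: λ₁ = 1.28π²/3² - 0.5 ≈ 0.904
  n=2: λ₂ = 5.12π²/3² - 0.5 ≈ 5.115
  n=3: λ₃ = 11.52π²/3² - 0.5 ≈ 12.133
Since 1.28π²/3² ≈ 1.404 > 0.5, all λₙ > 0.
The n=1 mode decays slowest → dominates as t → ∞.
Asymptotic: u ~ c₁ sin(πx/3) e^{-λ₁t} with decay rate λ₁ ≈ 0.904.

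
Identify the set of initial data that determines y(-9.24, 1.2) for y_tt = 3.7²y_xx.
Domain of dependence: [-13.68, -4.8]. Signals travel at speed 3.7, so data within |x - -9.24| ≤ 3.7·1.2 = 4.44 can reach the point.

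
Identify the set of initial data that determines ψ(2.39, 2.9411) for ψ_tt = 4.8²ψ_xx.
Domain of dependence: [-11.72728, 16.50728]. Signals travel at speed 4.8, so data within |x - 2.39| ≤ 4.8·2.9411 = 14.11728 can reach the point.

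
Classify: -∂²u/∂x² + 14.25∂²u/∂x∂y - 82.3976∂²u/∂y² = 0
Elliptic (discriminant = -126.5279).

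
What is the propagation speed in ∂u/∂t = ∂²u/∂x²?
Infinite. The heat equation is parabolic, not hyperbolic, so disturbances propagate instantly.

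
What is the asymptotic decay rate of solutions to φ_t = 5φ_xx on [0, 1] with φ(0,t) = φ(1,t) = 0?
Eigenvalues: λₙ = 5n²π².
First three modes:
  n=1: λ₁ = 5π² ≈ 49.348
  n=2: λ₂ = 20π² ≈ 197.392 (4× faster decay)
  n=3: λ₃ = 45π² ≈ 444.132 (9× faster decay)
As t → ∞, higher modes decay exponentially faster. The n=1 mode dominates: φ ~ c₁ sin(πx) e^{-λ₁t}.
Decay rate: λ₁ = 5π² ≈ 49.348.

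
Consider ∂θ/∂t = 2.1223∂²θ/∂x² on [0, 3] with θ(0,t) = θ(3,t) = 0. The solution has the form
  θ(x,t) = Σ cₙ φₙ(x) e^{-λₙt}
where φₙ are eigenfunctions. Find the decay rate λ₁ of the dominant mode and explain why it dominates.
Eigenvalues: λₙ = 2.1223n²π²/3².
First three modes:
  n=1: λ₁ = 2.1223π²/3² ≈ 2.327
  n=2: λ₂ = 8.4892π²/3² ≈ 9.309 (4× faster decay)
  n=3: λ₃ = 19.1007π²/3² ≈ 20.946 (9× faster decay)
As t → ∞, higher modes decay exponentially faster. The n=1 mode dominates: θ ~ c₁ sin(πx/3) e^{-λ₁t}.
Decay rate: λ₁ = 2.1223π²/3² ≈ 2.327.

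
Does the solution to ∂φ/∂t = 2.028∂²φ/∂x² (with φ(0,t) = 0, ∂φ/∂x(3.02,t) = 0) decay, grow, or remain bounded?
φ → 0. Heat escapes through the Dirichlet boundary.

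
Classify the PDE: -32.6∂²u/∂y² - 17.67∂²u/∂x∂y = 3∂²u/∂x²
Rewriting in standard form: -3∂²u/∂x² - 17.67∂²u/∂x∂y - 32.6∂²u/∂y² = 0. A = -3, B = -17.67, C = -32.6. Discriminant B² - 4AC = -78.9711. Since -78.9711 < 0, elliptic.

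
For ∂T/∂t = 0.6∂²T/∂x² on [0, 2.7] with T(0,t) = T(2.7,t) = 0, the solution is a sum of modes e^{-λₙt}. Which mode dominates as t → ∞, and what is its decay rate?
Eigenvalues: λₙ = 0.6n²π²/2.7².
First three modes:
  n=1: λ₁ = 0.6π²/2.7² ≈ 0.812
  n=2: λ₂ = 2.4π²/2.7² ≈ 3.249 (4× faster decay)
  n=3: λ₃ = 5.4π²/2.7² ≈ 7.311 (9× faster decay)
As t → ∞, higher modes decay exponentially faster. The n=1 mode dominates: T ~ c₁ sin(πx/2.7) e^{-λ₁t}.
Decay rate: λ₁ = 0.6π²/2.7² ≈ 0.812.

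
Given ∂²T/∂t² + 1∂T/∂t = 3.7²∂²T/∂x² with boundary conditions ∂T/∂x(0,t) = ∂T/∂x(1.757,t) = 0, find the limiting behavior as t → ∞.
T → constant (steady state). Damping (γ=1) dissipates the nonconstant modes; with Neumann BCs the spatial average obeys M''+γM'=0 and tends to a finite limit.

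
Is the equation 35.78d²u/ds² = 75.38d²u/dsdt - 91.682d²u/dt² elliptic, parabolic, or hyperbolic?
Rewriting in standard form: 35.78d²u/ds² - 75.38d²u/dsdt + 91.682d²u/dt² = 0. Computing B² - 4AC with A = 35.78, B = -75.38, C = 91.682: discriminant = -7439.38344 (negative). Answer: elliptic.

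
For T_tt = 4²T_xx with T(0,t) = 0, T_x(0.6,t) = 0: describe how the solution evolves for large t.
T oscillates (no decay). Energy is conserved; the solution oscillates indefinitely as standing waves.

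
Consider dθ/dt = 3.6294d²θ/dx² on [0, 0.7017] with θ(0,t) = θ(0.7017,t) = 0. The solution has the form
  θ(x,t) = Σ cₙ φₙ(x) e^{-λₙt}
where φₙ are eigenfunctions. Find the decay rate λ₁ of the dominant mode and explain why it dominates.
Eigenvalues: λₙ = 3.6294n²π²/0.7017².
First three modes:
  n=1: λ₁ = 3.6294π²/0.7017² ≈ 72.75
  n=2: λ₂ = 14.5176π²/0.7017² ≈ 290.999 (4× faster decay)
  n=3: λ₃ = 32.6646π²/0.7017² ≈ 654.748 (9× faster decay)
As t → ∞, higher modes decay exponentially faster. The n=1 mode dominates: θ ~ c₁ sin(πx/0.7017) e^{-λ₁t}.
Decay rate: λ₁ = 3.6294π²/0.7017² ≈ 72.75.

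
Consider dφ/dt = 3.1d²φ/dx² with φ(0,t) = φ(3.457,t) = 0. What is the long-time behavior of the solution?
As t → ∞, φ → 0. Heat diffuses out through both boundaries.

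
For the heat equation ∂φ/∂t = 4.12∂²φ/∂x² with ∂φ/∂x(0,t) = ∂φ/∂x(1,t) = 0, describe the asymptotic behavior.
φ → constant (steady state). Heat is conserved (no flux at boundaries); solution approaches the spatial average.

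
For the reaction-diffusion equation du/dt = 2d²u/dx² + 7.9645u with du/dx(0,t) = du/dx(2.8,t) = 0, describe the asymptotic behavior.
u grows unboundedly. With Neumann BCs the constant mode has diffusion eigenvalue 0, so any r > 0 makes it grow like e^(7.9645t); solution grows exponentially.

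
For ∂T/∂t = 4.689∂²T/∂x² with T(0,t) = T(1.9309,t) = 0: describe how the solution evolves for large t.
T → 0. Heat diffuses out through both boundaries.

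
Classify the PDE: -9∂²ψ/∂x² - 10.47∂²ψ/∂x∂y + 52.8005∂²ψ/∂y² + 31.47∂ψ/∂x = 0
A = -9, B = -10.47, C = 52.8005. Discriminant B² - 4AC = 2010.4389. Since 2010.4389 > 0, hyperbolic.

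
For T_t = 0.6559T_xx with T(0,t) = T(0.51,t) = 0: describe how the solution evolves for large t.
T → 0. Heat diffuses out through both boundaries.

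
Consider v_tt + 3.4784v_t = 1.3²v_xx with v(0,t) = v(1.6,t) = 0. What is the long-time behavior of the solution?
As t → ∞, v → 0. Damping (γ=3.4784) dissipates energy; oscillations decay exponentially.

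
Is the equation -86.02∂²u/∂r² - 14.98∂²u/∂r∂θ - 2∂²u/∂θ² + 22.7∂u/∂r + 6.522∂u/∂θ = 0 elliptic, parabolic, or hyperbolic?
Computing B² - 4AC with A = -86.02, B = -14.98, C = -2: discriminant = -463.7596 (negative). Answer: elliptic.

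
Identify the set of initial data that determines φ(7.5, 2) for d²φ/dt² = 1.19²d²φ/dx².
Domain of dependence: [5.12, 9.88]. Signals travel at speed 1.19, so data within |x - 7.5| ≤ 1.19·2 = 2.38 can reach the point.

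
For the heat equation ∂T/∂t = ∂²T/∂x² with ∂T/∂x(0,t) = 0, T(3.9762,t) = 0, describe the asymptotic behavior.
T → 0. Heat escapes through the Dirichlet boundary.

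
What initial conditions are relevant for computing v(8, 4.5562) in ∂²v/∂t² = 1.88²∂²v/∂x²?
Domain of dependence: [-0.565656, 16.565656]. Signals travel at speed 1.88, so data within |x - 8| ≤ 1.88·4.5562 = 8.565656 can reach the point.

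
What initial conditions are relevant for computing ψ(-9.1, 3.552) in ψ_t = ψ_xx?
The entire real line. The heat equation has infinite propagation speed: any initial disturbance instantly affects all points (though exponentially small far away).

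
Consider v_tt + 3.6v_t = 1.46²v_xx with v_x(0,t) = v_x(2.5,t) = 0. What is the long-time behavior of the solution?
As t → ∞, v → constant (steady state). Damping (γ=3.6) dissipates the nonconstant modes; with Neumann BCs the spatial average obeys M''+γM'=0 and tends to a finite limit.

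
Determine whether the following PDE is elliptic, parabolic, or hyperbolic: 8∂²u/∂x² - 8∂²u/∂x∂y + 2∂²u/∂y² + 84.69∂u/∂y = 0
Coefficients: A = 8, B = -8, C = 2. B² - 4AC = 0, which is zero, so the equation is parabolic.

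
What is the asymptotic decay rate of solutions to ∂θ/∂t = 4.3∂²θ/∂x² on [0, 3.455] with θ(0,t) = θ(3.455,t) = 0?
Eigenvalues: λₙ = 4.3n²π²/3.455².
First three modes:
  n=1: λ₁ = 4.3π²/3.455² ≈ 3.555
  n=2: λ₂ = 17.2π²/3.455² ≈ 14.221 (4× faster decay)
  n=3: λ₃ = 38.7π²/3.455² ≈ 31.997 (9× faster decay)
As t → ∞, higher modes decay exponentially faster. The n=1 mode dominates: θ ~ c₁ sin(πx/3.455) e^{-λ₁t}.
Decay rate: λ₁ = 4.3π²/3.455² ≈ 3.555.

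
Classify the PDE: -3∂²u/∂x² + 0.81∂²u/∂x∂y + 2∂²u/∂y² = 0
A = -3, B = 0.81, C = 2. Discriminant B² - 4AC = 24.6561. Since 24.6561 > 0, hyperbolic.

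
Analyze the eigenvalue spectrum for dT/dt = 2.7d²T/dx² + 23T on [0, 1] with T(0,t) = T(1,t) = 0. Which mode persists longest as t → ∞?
Eigenvalues: λₙ = 2.7n²π²/1² - 23.
First three modes:
  n=1: λ₁ = 2.7π² - 23 ≈ 3.648
  n=2: λ₂ = 10.8π² - 23 ≈ 83.592
  n=3: λ₃ = 24.3π² - 23 ≈ 216.831
Since 2.7π² ≈ 26.648 > 23, all λₙ > 0.
The n=1 mode decays slowest → dominates as t → ∞.
Asymptotic: T ~ c₁ sin(πx/1) e^{-λ₁t} with decay rate λ₁ ≈ 3.648.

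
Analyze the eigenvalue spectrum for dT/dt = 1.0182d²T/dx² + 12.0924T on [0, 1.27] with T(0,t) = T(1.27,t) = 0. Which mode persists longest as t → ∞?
Eigenvalues: λₙ = 1.0182n²π²/1.27² - 12.0924.
First three modes:
  n=1: λ₁ = 1.0182π²/1.27² - 12.0924 ≈ -5.862
  n=2: λ₂ = 4.0728π²/1.27² - 12.0924 ≈ 12.83
  n=3: λ₃ = 9.1638π²/1.27² - 12.0924 ≈ 43.982
Since 1.0182π²/1.27² ≈ 6.231 < 12.0924, λ₁ < 0.
The n=1 mode grows fastest (−λₙ is largest for n=1) → dominates.
Asymptotic: T ~ c₁ sin(πx/1.27) e^{5.862t} (exponential growth at rate −λ₁ ≈ 5.862).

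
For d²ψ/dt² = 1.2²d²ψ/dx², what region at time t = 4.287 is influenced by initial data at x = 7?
Domain of influence: [1.8556, 12.1444]. Data at x = 7 spreads outward at speed 1.2.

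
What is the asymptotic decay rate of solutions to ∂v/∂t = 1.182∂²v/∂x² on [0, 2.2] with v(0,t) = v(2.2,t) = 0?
Eigenvalues: λₙ = 1.182n²π²/2.2².
First three modes:
  n=1: λ₁ = 1.182π²/2.2² ≈ 2.41
  n=2: λ₂ = 4.728π²/2.2² ≈ 9.641 (4× faster decay)
  n=3: λ₃ = 10.638π²/2.2² ≈ 21.693 (9× faster decay)
As t → ∞, higher modes decay exponentially faster. The n=1 mode dominates: v ~ c₁ sin(πx/2.2) e^{-λ₁t}.
Decay rate: λ₁ = 1.182π²/2.2² ≈ 2.41.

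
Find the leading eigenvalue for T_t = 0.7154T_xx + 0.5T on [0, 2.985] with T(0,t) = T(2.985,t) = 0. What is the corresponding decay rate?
Eigenvalues: λₙ = 0.7154n²π²/2.985² - 0.5.
First three modes:
  n=1: λ₁ = 0.7154π²/2.985² - 0.5 ≈ 0.292
  n=2: λ₂ = 2.8616π²/2.985² - 0.5 ≈ 2.67
  n=3: λ₃ = 6.4386π²/2.985² - 0.5 ≈ 6.632
Since 0.7154π²/2.985² ≈ 0.792 > 0.5, all λₙ > 0.
The n=1 mode decays slowest → dominates as t → ∞.
Asymptotic: T ~ c₁ sin(πx/2.985) e^{-λ₁t} with decay rate λ₁ ≈ 0.292.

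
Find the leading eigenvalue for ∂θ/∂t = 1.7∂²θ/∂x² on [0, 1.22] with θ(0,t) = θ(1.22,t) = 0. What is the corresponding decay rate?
Eigenvalues: λₙ = 1.7n²π²/1.22².
First three modes:
  n=1: λ₁ = 1.7π²/1.22² ≈ 11.273
  n=2: λ₂ = 6.8π²/1.22² ≈ 45.091 (4× faster decay)
  n=3: λ₃ = 15.3π²/1.22² ≈ 101.455 (9× faster decay)
As t → ∞, higher modes decay exponentially faster. The n=1 mode dominates: θ ~ c₁ sin(πx/1.22) e^{-λ₁t}.
Decay rate: λ₁ = 1.7π²/1.22² ≈ 11.273.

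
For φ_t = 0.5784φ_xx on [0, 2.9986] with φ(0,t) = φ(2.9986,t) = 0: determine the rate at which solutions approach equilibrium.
Eigenvalues: λₙ = 0.5784n²π²/2.9986².
First three modes:
  n=1: λ₁ = 0.5784π²/2.9986² ≈ 0.635
  n=2: λ₂ = 2.3136π²/2.9986² ≈ 2.54 (4× faster decay)
  n=3: λ₃ = 5.2056π²/2.9986² ≈ 5.714 (9× faster decay)
As t → ∞, higher modes decay exponentially faster. The n=1 mode dominates: φ ~ c₁ sin(πx/2.9986) e^{-λ₁t}.
Decay rate: λ₁ = 0.5784π²/2.9986² ≈ 0.635.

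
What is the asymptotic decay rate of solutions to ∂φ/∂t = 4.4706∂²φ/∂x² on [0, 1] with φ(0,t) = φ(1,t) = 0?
Eigenvalues: λₙ = 4.4706n²π².
First three modes:
  n=1: λ₁ = 4.4706π² ≈ 44.123
  n=2: λ₂ = 17.8824π² ≈ 176.492 (4× faster decay)
  n=3: λ₃ = 40.2354π² ≈ 397.107 (9× faster decay)
As t → ∞, higher modes decay exponentially faster. The n=1 mode dominates: φ ~ c₁ sin(πx) e^{-λ₁t}.
Decay rate: λ₁ = 4.4706π² ≈ 44.123.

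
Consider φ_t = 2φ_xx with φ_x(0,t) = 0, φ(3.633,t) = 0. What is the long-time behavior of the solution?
As t → ∞, φ → 0. Heat escapes through the Dirichlet boundary.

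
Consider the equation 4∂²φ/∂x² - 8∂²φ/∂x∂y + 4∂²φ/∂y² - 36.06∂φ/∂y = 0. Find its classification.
Parabolic. (A = 4, B = -8, C = 4 gives B² - 4AC = 0.)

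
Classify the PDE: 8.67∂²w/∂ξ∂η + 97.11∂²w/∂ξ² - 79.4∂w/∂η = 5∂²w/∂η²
Rewriting in standard form: 97.11∂²w/∂ξ² + 8.67∂²w/∂ξ∂η - 5∂²w/∂η² - 79.4∂w/∂η = 0. A = 97.11, B = 8.67, C = -5. Discriminant B² - 4AC = 2017.3689. Since 2017.3689 > 0, hyperbolic.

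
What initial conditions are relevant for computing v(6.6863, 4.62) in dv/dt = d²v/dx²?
The entire real line. The heat equation has infinite propagation speed: any initial disturbance instantly affects all points (though exponentially small far away).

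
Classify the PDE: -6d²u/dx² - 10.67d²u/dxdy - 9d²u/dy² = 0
A = -6, B = -10.67, C = -9. Discriminant B² - 4AC = -102.1511. Since -102.1511 < 0, elliptic.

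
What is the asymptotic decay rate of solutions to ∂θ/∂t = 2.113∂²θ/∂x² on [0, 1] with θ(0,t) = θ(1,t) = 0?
Eigenvalues: λₙ = 2.113n²π².
First three modes:
  n=1: λ₁ = 2.113π² ≈ 20.854
  n=2: λ₂ = 8.452π² ≈ 83.418 (4× faster decay)
  n=3: λ₃ = 19.017π² ≈ 187.69 (9× faster decay)
As t → ∞, higher modes decay exponentially faster. The n=1 mode dominates: θ ~ c₁ sin(πx) e^{-λ₁t}.
Decay rate: λ₁ = 2.113π² ≈ 20.854.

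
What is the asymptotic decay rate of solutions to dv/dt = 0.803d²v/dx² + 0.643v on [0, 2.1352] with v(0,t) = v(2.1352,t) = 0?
Eigenvalues: λₙ = 0.803n²π²/2.1352² - 0.643.
First three modes:
  n=1: λ₁ = 0.803π²/2.1352² - 0.643 ≈ 1.095
  n=2: λ₂ = 3.212π²/2.1352² - 0.643 ≈ 6.31
  n=3: λ₃ = 7.227π²/2.1352² - 0.643 ≈ 15.002
Since 0.803π²/2.1352² ≈ 1.738 > 0.643, all λₙ > 0.
The n=1 mode decays slowest → dominates as t → ∞.
Asymptotic: v ~ c₁ sin(πx/2.1352) e^{-λ₁t} with decay rate λ₁ ≈ 1.095.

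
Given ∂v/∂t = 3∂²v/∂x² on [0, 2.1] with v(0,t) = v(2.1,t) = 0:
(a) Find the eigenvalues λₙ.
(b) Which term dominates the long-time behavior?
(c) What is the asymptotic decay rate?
Eigenvalues: λₙ = 3n²π²/2.1².
First three modes:
  n=1: λ₁ = 3π²/2.1² ≈ 6.714
  n=2: λ₂ = 12π²/2.1² ≈ 26.856 (4× faster decay)
  n=3: λ₃ = 27π²/2.1² ≈ 60.426 (9× faster decay)
As t → ∞, higher modes decay exponentially faster. The n=1 mode dominates: v ~ c₁ sin(πx/2.1) e^{-λ₁t}.
Decay rate: λ₁ = 3π²/2.1² ≈ 6.714.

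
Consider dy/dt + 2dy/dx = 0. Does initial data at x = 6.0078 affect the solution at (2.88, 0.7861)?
No. Only data at x = 1.3078 affects (2.88, 0.7861). Advection has one-way propagation along characteristics.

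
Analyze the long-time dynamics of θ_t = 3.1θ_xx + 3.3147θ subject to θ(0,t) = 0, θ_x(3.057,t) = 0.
Long-time behavior: θ grows unboundedly. Reaction dominates diffusion (r=3.3147 > κπ²/(4L²)≈0.82); solution grows exponentially.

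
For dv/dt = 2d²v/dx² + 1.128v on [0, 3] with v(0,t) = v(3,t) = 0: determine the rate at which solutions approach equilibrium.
Eigenvalues: λₙ = 2n²π²/3² - 1.128.
First three modes:
  n=1: λ₁ = 2π²/3² - 1.128 ≈ 1.065
  n=2: λ₂ = 8π²/3² - 1.128 ≈ 7.645
  n=3: λ₃ = 18π²/3² - 1.128 ≈ 18.611
Since 2π²/3² ≈ 2.193 > 1.128, all λₙ > 0.
The n=1 mode decays slowest → dominates as t → ∞.
Asymptotic: v ~ c₁ sin(πx/3) e^{-λ₁t} with decay rate λ₁ ≈ 1.065.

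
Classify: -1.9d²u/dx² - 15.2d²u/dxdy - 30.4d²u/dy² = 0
Parabolic (discriminant = 0).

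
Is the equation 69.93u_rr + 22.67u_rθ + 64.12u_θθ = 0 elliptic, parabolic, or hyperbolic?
Computing B² - 4AC with A = 69.93, B = 22.67, C = 64.12: discriminant = -17421.7175 (negative). Answer: elliptic.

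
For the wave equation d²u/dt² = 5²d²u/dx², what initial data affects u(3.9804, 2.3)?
Domain of dependence: [-7.5196, 15.4804]. Signals travel at speed 5, so data within |x - 3.9804| ≤ 5·2.3 = 11.5 can reach the point.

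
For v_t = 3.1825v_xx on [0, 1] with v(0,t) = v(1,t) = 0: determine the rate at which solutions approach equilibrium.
Eigenvalues: λₙ = 3.1825n²π².
First three modes:
  n=1: λ₁ = 3.1825π² ≈ 31.41
  n=2: λ₂ = 12.73π² ≈ 125.64 (4× faster decay)
  n=3: λ₃ = 28.6425π² ≈ 282.69 (9× faster decay)
As t → ∞, higher modes decay exponentially faster. The n=1 mode dominates: v ~ c₁ sin(πx) e^{-λ₁t}.
Decay rate: λ₁ = 3.1825π² ≈ 31.41.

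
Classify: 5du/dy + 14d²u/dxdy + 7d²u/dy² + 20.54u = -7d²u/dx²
Rewriting in standard form: 7d²u/dx² + 14d²u/dxdy + 7d²u/dy² + 5du/dy + 20.54u = 0. Parabolic (discriminant = 0).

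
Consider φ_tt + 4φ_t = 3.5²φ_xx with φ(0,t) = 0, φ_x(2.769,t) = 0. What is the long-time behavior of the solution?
As t → ∞, φ → 0. Damping (γ=4) dissipates energy; oscillations decay exponentially.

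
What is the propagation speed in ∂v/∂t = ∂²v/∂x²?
Infinite. The heat equation is parabolic, not hyperbolic, so disturbances propagate instantly.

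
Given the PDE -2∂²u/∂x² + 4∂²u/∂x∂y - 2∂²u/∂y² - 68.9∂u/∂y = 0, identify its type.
The second-order coefficients are A = -2, B = 4, C = -2. Since B² - 4AC = 0 = 0, this is a parabolic PDE.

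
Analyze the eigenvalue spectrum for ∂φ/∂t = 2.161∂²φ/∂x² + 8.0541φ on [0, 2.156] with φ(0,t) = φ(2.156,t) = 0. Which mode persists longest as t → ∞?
Eigenvalues: λₙ = 2.161n²π²/2.156² - 8.0541.
First three modes:
  n=1: λ₁ = 2.161π²/2.156² - 8.0541 ≈ -3.466
  n=2: λ₂ = 8.644π²/2.156² - 8.0541 ≈ 10.299
  n=3: λ₃ = 19.449π²/2.156² - 8.0541 ≈ 33.241
Since 2.161π²/2.156² ≈ 4.588 < 8.0541, λ₁ < 0.
The n=1 mode grows fastest (−λₙ is largest for n=1) → dominates.
Asymptotic: φ ~ c₁ sin(πx/2.156) e^{3.466t} (exponential growth at rate −λ₁ ≈ 3.466).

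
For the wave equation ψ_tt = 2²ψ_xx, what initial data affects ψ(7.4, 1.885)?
Domain of dependence: [3.63, 11.17]. Signals travel at speed 2, so data within |x - 7.4| ≤ 2·1.885 = 3.77 can reach the point.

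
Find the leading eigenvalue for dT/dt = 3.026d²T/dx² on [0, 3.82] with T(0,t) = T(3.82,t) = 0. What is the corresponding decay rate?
Eigenvalues: λₙ = 3.026n²π²/3.82².
First three modes:
  n=1: λ₁ = 3.026π²/3.82² ≈ 2.047
  n=2: λ₂ = 12.104π²/3.82² ≈ 8.187 (4× faster decay)
  n=3: λ₃ = 27.234π²/3.82² ≈ 18.42 (9× faster decay)
As t → ∞, higher modes decay exponentially faster. The n=1 mode dominates: T ~ c₁ sin(πx/3.82) e^{-λ₁t}.
Decay rate: λ₁ = 3.026π²/3.82² ≈ 2.047.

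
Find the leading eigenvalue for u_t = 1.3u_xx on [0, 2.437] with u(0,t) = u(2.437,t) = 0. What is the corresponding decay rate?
Eigenvalues: λₙ = 1.3n²π²/2.437².
First three modes:
  n=1: λ₁ = 1.3π²/2.437² ≈ 2.16
  n=2: λ₂ = 5.2π²/2.437² ≈ 8.642 (4× faster decay)
  n=3: λ₃ = 11.7π²/2.437² ≈ 19.444 (9× faster decay)
As t → ∞, higher modes decay exponentially faster. The n=1 mode dominates: u ~ c₁ sin(πx/2.437) e^{-λ₁t}.
Decay rate: λ₁ = 1.3π²/2.437² ≈ 2.16.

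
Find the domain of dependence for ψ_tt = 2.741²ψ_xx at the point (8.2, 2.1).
Domain of dependence: [2.4439, 13.9561]. Signals travel at speed 2.741, so data within |x - 8.2| ≤ 2.741·2.1 = 5.7561 can reach the point.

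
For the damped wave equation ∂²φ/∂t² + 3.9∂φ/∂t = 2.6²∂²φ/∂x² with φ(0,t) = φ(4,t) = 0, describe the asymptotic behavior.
φ → 0. Damping (γ=3.9) dissipates energy; oscillations decay exponentially.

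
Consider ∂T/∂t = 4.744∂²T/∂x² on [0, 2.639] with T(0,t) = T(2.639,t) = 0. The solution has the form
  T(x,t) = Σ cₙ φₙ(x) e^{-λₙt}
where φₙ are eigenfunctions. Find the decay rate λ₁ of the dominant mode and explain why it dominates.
Eigenvalues: λₙ = 4.744n²π²/2.639².
First three modes:
  n=1: λ₁ = 4.744π²/2.639² ≈ 6.723
  n=2: λ₂ = 18.976π²/2.639² ≈ 26.892 (4× faster decay)
  n=3: λ₃ = 42.696π²/2.639² ≈ 60.507 (9× faster decay)
As t → ∞, higher modes decay exponentially faster. The n=1 mode dominates: T ~ c₁ sin(πx/2.639) e^{-λ₁t}.
Decay rate: λ₁ = 4.744π²/2.639² ≈ 6.723.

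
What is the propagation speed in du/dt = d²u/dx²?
Infinite. The heat equation is parabolic, not hyperbolic, so disturbances propagate instantly.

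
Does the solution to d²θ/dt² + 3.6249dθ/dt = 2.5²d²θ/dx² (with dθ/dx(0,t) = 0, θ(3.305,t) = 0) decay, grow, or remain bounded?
θ → 0. Damping (γ=3.6249) dissipates energy; oscillations decay exponentially.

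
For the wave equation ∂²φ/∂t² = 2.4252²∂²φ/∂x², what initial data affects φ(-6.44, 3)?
Domain of dependence: [-13.7156, 0.8356]. Signals travel at speed 2.4252, so data within |x - -6.44| ≤ 2.4252·3 = 7.2756 can reach the point.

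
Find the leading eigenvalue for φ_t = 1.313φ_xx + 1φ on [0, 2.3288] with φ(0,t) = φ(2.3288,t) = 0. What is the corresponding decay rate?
Eigenvalues: λₙ = 1.313n²π²/2.3288² - 1.
First three modes:
  n=1: λ₁ = 1.313π²/2.3288² - 1 ≈ 1.389
  n=2: λ₂ = 5.252π²/2.3288² - 1 ≈ 8.558
  n=3: λ₃ = 11.817π²/2.3288² - 1 ≈ 20.505
Since 1.313π²/2.3288² ≈ 2.389 > 1, all λₙ > 0.
The n=1 mode decays slowest → dominates as t → ∞.
Asymptotic: φ ~ c₁ sin(πx/2.3288) e^{-λ₁t} with decay rate λ₁ ≈ 1.389.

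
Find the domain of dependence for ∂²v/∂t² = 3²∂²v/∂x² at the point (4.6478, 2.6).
Domain of dependence: [-3.1522, 12.4478]. Signals travel at speed 3, so data within |x - 4.6478| ≤ 3·2.6 = 7.8 can reach the point.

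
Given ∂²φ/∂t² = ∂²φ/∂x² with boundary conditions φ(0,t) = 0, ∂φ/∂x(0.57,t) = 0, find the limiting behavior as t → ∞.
φ oscillates (no decay). Energy is conserved; the solution oscillates indefinitely as standing waves.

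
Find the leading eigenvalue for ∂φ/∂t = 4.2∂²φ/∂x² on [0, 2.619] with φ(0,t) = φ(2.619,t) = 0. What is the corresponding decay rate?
Eigenvalues: λₙ = 4.2n²π²/2.619².
First three modes:
  n=1: λ₁ = 4.2π²/2.619² ≈ 6.043
  n=2: λ₂ = 16.8π²/2.619² ≈ 24.173 (4× faster decay)
  n=3: λ₃ = 37.8π²/2.619² ≈ 54.39 (9× faster decay)
As t → ∞, higher modes decay exponentially faster. The n=1 mode dominates: φ ~ c₁ sin(πx/2.619) e^{-λ₁t}.
Decay rate: λ₁ = 4.2π²/2.619² ≈ 6.043.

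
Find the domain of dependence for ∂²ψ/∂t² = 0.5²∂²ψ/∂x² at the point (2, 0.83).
Domain of dependence: [1.585, 2.415]. Signals travel at speed 0.5, so data within |x - 2| ≤ 0.5·0.83 = 0.415 can reach the point.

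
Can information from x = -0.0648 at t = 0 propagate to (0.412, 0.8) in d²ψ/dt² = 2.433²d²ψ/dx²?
Yes. The domain of dependence is [-1.5344, 2.3584], and -0.0648 ∈ [-1.5344, 2.3584].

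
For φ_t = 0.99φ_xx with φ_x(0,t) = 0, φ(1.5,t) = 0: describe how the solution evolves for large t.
φ → 0. Heat escapes through the Dirichlet boundary.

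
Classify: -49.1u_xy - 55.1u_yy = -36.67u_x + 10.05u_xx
Rewriting in standard form: -10.05u_xx - 49.1u_xy - 55.1u_yy + 36.67u_x = 0. Hyperbolic (discriminant = 195.79).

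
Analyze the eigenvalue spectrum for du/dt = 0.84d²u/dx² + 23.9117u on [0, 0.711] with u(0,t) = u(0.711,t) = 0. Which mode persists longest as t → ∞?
Eigenvalues: λₙ = 0.84n²π²/0.711² - 23.9117.
First three modes:
  n=1: λ₁ = 0.84π²/0.711² - 23.9117 ≈ -7.512
  n=2: λ₂ = 3.36π²/0.711² - 23.9117 ≈ 41.688
  n=3: λ₃ = 7.56π²/0.711² - 23.9117 ≈ 123.687
Since 0.84π²/0.711² ≈ 16.4 < 23.9117, λ₁ < 0.
The n=1 mode grows fastest (−λₙ is largest for n=1) → dominates.
Asymptotic: u ~ c₁ sin(πx/0.711) e^{7.512t} (exponential growth at rate −λ₁ ≈ 7.512).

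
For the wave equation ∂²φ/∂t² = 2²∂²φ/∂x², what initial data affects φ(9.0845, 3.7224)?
Domain of dependence: [1.6397, 16.5293]. Signals travel at speed 2, so data within |x - 9.0845| ≤ 2·3.7224 = 7.4448 can reach the point.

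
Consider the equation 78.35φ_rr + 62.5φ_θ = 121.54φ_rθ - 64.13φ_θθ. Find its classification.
Rewriting in standard form: 78.35φ_rr - 121.54φ_rθ + 64.13φ_θθ + 62.5φ_θ = 0. Elliptic. (A = 78.35, B = -121.54, C = 64.13 gives B² - 4AC = -5326.3704.)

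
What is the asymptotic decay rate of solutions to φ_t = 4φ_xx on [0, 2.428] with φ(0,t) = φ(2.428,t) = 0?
Eigenvalues: λₙ = 4n²π²/2.428².
First three modes:
  n=1: λ₁ = 4π²/2.428² ≈ 6.697
  n=2: λ₂ = 16π²/2.428² ≈ 26.787 (4× faster decay)
  n=3: λ₃ = 36π²/2.428² ≈ 60.271 (9× faster decay)
As t → ∞, higher modes decay exponentially faster. The n=1 mode dominates: φ ~ c₁ sin(πx/2.428) e^{-λ₁t}.
Decay rate: λ₁ = 4π²/2.428² ≈ 6.697.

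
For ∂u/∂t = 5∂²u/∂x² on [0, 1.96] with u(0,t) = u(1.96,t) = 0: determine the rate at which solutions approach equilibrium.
Eigenvalues: λₙ = 5n²π²/1.96².
First three modes:
  n=1: λ₁ = 5π²/1.96² ≈ 12.846
  n=2: λ₂ = 20π²/1.96² ≈ 51.383 (4× faster decay)
  n=3: λ₃ = 45π²/1.96² ≈ 115.611 (9× faster decay)
As t → ∞, higher modes decay exponentially faster. The n=1 mode dominates: u ~ c₁ sin(πx/1.96) e^{-λ₁t}.
Decay rate: λ₁ = 5π²/1.96² ≈ 12.846.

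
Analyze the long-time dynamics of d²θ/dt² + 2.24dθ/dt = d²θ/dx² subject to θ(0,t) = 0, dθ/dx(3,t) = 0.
Long-time behavior: θ → 0. Damping (γ=2.24) dissipates energy; oscillations decay exponentially.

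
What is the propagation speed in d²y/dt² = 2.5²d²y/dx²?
Speed = 2.5. Information travels along characteristics x = x₀ ± 2.5t.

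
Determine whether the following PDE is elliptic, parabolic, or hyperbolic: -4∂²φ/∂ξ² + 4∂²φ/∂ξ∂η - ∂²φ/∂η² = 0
Coefficients: A = -4, B = 4, C = -1. B² - 4AC = 0, which is zero, so the equation is parabolic.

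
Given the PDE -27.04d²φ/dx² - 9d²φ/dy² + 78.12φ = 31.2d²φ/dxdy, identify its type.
Rewriting in standard form: -27.04d²φ/dx² - 31.2d²φ/dxdy - 9d²φ/dy² + 78.12φ = 0. The second-order coefficients are A = -27.04, B = -31.2, C = -9. Since B² - 4AC = 0 = 0, this is a parabolic PDE.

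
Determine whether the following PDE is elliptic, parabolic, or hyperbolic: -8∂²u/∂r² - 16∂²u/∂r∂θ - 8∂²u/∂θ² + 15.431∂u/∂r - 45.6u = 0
Coefficients: A = -8, B = -16, C = -8. B² - 4AC = 0, which is zero, so the equation is parabolic.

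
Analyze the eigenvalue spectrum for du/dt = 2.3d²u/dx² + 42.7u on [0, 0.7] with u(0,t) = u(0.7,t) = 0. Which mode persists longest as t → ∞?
Eigenvalues: λₙ = 2.3n²π²/0.7² - 42.7.
First three modes:
  n=1: λ₁ = 2.3π²/0.7² - 42.7 ≈ 3.627
  n=2: λ₂ = 9.2π²/0.7² - 42.7 ≈ 142.607
  n=3: λ₃ = 20.7π²/0.7² - 42.7 ≈ 374.24
Since 2.3π²/0.7² ≈ 46.327 > 42.7, all λₙ > 0.
The n=1 mode decays slowest → dominates as t → ∞.
Asymptotic: u ~ c₁ sin(πx/0.7) e^{-λ₁t} with decay rate λ₁ ≈ 3.627.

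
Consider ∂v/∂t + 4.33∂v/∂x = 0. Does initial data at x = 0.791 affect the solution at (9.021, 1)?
No. Only data at x = 4.691 affects (9.021, 1). Advection has one-way propagation along characteristics.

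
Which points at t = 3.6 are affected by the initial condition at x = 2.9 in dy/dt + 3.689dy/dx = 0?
At x = 16.1804. The characteristic carries data from (2.9, 0) to (16.1804, 3.6).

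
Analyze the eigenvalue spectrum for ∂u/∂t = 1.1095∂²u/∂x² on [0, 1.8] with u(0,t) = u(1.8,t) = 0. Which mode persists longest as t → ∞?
Eigenvalues: λₙ = 1.1095n²π²/1.8².
First three modes:
  n=1: λ₁ = 1.1095π²/1.8² ≈ 3.38
  n=2: λ₂ = 4.438π²/1.8² ≈ 13.519 (4× faster decay)
  n=3: λ₃ = 9.9855π²/1.8² ≈ 30.418 (9× faster decay)
As t → ∞, higher modes decay exponentially faster. The n=1 mode dominates: u ~ c₁ sin(πx/1.8) e^{-λ₁t}.
Decay rate: λ₁ = 1.1095π²/1.8² ≈ 3.38.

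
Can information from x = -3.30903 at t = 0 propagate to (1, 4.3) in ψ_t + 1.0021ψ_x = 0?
Yes. The characteristic through (1, 4.3) passes through x = -3.30903.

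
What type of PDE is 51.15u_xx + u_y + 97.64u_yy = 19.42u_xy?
Rewriting in standard form: 51.15u_xx - 19.42u_xy + 97.64u_yy + u_y = 0. With A = 51.15, B = -19.42, C = 97.64, the discriminant is -19600.0076. This is an elliptic PDE.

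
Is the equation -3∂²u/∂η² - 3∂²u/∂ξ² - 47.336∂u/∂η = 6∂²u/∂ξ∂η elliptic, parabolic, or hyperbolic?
Rewriting in standard form: -3∂²u/∂ξ² - 6∂²u/∂ξ∂η - 3∂²u/∂η² - 47.336∂u/∂η = 0. Computing B² - 4AC with A = -3, B = -6, C = -3: discriminant = 0 (zero). Answer: parabolic.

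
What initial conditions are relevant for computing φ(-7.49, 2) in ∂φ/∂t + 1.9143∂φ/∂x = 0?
A single point: x = -11.3186. The characteristic through (-7.49, 2) is x - 1.9143t = const, so x = -7.49 - 1.9143·2 = -11.3186.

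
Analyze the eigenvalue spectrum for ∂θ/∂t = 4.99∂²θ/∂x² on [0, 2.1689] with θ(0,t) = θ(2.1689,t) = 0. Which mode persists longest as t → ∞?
Eigenvalues: λₙ = 4.99n²π²/2.1689².
First three modes:
  n=1: λ₁ = 4.99π²/2.1689² ≈ 10.469
  n=2: λ₂ = 19.96π²/2.1689² ≈ 41.878 (4× faster decay)
  n=3: λ₃ = 44.91π²/2.1689² ≈ 94.224 (9× faster decay)
As t → ∞, higher modes decay exponentially faster. The n=1 mode dominates: θ ~ c₁ sin(πx/2.1689) e^{-λ₁t}.
Decay rate: λ₁ = 4.99π²/2.1689² ≈ 10.469.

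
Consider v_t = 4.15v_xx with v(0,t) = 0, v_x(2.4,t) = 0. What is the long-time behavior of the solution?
As t → ∞, v → 0. Heat escapes through the Dirichlet boundary.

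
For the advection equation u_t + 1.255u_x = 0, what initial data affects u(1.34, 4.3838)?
A single point: x = -4.161669. The characteristic through (1.34, 4.3838) is x - 1.255t = const, so x = 1.34 - 1.255·4.3838 = -4.161669.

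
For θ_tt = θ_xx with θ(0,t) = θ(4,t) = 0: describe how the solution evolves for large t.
θ oscillates (no decay). Energy is conserved; the solution oscillates indefinitely as standing waves.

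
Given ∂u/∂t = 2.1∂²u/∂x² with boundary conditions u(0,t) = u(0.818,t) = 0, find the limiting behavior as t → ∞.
u → 0. Heat diffuses out through both boundaries.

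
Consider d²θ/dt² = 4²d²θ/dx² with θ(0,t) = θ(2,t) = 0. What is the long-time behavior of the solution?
As t → ∞, θ oscillates (no decay). Energy is conserved; the solution oscillates indefinitely as standing waves.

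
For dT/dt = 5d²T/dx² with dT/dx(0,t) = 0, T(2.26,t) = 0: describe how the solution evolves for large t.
T → 0. Heat escapes through the Dirichlet boundary.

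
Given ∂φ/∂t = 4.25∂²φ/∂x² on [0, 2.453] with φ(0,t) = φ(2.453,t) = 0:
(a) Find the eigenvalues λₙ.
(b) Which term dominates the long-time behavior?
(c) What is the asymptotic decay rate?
Eigenvalues: λₙ = 4.25n²π²/2.453².
First three modes:
  n=1: λ₁ = 4.25π²/2.453² ≈ 6.971
  n=2: λ₂ = 17π²/2.453² ≈ 27.884 (4× faster decay)
  n=3: λ₃ = 38.25π²/2.453² ≈ 62.739 (9× faster decay)
As t → ∞, higher modes decay exponentially faster. The n=1 mode dominates: φ ~ c₁ sin(πx/2.453) e^{-λ₁t}.
Decay rate: λ₁ = 4.25π²/2.453² ≈ 6.971.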